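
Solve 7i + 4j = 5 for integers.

Step 1: Check solvability.
gcd(7, 4) = 1
Since 1 divides 5, solutions exist.

Step 2: Apply extended Euclidean algorithm to find gcd.
We find integers such that 7*x0 + 4*y0 = 1

Step 3: Scale the particular solution.
Multiply by 5/1 = 5:
i = -5, j = 10

Step 4: Verify.
7*(-5) + 4*(10) = 5 = 5 ✓

i = -5, j = 10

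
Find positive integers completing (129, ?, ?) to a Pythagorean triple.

We need the other leg and hypotenuse such that 129² + x² = c².
Take x = 920, c = 929: 129² + 920² = 16641 + 846400 = 863041 = 929² ✓
Triple: (129, 920, 929)

(129, 920, 929)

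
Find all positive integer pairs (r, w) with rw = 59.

The positive divisors of 59 are: 1, 59.
Each divisor d gives the pair (d, 59/d):
(1, 59), (59, 1)

(1, 59), (59, 1)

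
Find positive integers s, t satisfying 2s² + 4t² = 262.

Try small values of s and check whether (262 - 2s²)/4 is a perfect square.
s = 9: 2·9² = 162, so 4t² = 262 - 162 = 100, giving t² = 25, t = 5.
Check: 2·9² + 4·5² = 162 + 100 = 262 ✓

s = 9, t = 5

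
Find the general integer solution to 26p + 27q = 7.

Step 1: Compute gcd(26, 27) = 1.
Since 1 divides 7, solutions exist.

Step 2: Find a particular solution using extended Euclidean algorithm.
We get p₀ = -7, q₀ = 7.
Check: 26*-7 + 27*7 = 7 = 7 ✓

Step 3: Write the general solution.
p = -7 + (27/1)t = -7 + 27t
q = 7 - (26/1)t = 7 - 26t
for any integer t.

p = -7 + 27t, q = 7 - 26t for integer t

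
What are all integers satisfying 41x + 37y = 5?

Step 1: Compute gcd(41, 37) = 1.
Since 1 divides 5, solutions exist.

Step 2: Find a particular solution using extended Euclidean algorithm.
We get x₀ = -45, y₀ = 50.
Check: 41*-45 + 37*50 = 5 = 5 ✓

Step 3: Write the general solution.
x = -45 + (37/1)t = -45 + 37t
y = 50 - (41/1)t = 50 - 41t
for any integer t.

x = -45 + 37t, y = 50 - 41t for integer t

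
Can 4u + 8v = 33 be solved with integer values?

Step 1: Compute gcd(4, 8).
gcd(4, 8) = 4

Step 2: Check divisibility.
Does 4 divide 33? 33 = 4 x 8 + 1, so no.

By the theorem on linear Diophantine equations, 4u + 8v = 33 has integer solutions if and only if gcd(4, 8) divides 33. Since 4 does not divide 33, no solutions exist.

No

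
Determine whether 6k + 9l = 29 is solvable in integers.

Step 1: Compute gcd(6, 9).
gcd(6, 9) = 3

Step 2: Check divisibility.
Does 3 divide 29? 29 = 3 x 9 + 2, so no.

By the theorem on linear Diophantine equations, 6k + 9l = 29 has integer solutions if and only if gcd(6, 9) divides 29. Since 3 does not divide 29, no solutions exist.

No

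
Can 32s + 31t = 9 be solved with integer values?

Step 1: Compute gcd(32, 31).
gcd(32, 31) = 1

Step 2: Check divisibility.
Does 1 divide 9? 9 = 1 x 9, so yes.

By the theorem on linear Diophantine equations, 32s + 31t = 9 has integer solutions if and only if gcd(32, 31) divides 9. Since 1 | 9, solutions exist.

Yes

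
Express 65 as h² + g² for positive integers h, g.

We need to find integers h, g > 0 such that h² + g² = 65.
Trying h = 1: g² = 65 - 1² = 65 - 1 = 64
g = 8
Check: 1² + 8² = 1 + 64 = 65 ✓

65 = 1² + 8²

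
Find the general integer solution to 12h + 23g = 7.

Step 1: Compute gcd(12, 23) = 1.
Since 1 divides 7, solutions exist.

Step 2: Find a particular solution using extended Euclidean algorithm.
We get h₀ = 14, g₀ = -7.
Check: 12*14 + 23*-7 = 7 = 7 ✓

Step 3: Write the general solution.
h = 14 + (23/1)t = 14 + 23t
g = -7 - (12/1)t = -7 - 12t
for any integer t.

h = 14 + 23t, g = -7 - 12t for integer t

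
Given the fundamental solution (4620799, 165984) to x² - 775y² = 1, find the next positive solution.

Solutions to x² - Dy² = 1 are generated by powers of (x₀ + y₀√D).
The next solution satisfies x₁ + y₁√775 = (x₀ + y₀√775)², giving:
x₁ = x₀² + 775y₀² = 4620799² + 775·165984² = 21351783398401 + 21351783398400 = 42703566796801
y₁ = 2x₀y₀ = 2·4620799·165984 = 1533957402432

Verify: 42703566796801² - 775·1533957402432² = 1823594617168844819623833601 - 1823594617168844819623833600 = 1 ✓

x = 42703566796801, y = 1533957402432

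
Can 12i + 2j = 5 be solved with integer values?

Step 1: Compute gcd(12, 2).
gcd(12, 2) = 2

Step 2: Check divisibility.
Does 2 divide 5? 5 = 2 x 2 + 1, so no.

By the theorem on linear Diophantine equations, 12i + 2j = 5 has integer solutions if and only if gcd(12, 2) divides 5. Since 2 does not divide 5, no solutions exist.

No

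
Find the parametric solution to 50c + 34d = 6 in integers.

Step 1: Compute gcd(50, 34) = 2.
Since 2 divides 6, solutions exist.

Step 2: Find a particular solution using extended Euclidean algorithm.
We get c₀ = -6, d₀ = 9.
Check: 50*-6 + 34*9 = 6 = 6 ✓

Step 3: Write the general solution.
c = -6 + (34/2)t = -6 + 17t
d = 9 - (50/2)t = 9 - 25t
for any integer t.

c = -6 + 17t, d = 9 - 25t for integer t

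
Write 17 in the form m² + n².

We need to find integers m, n > 0 such that m² + n² = 17.
Trying m = 1: n² = 17 - 1² = 17 - 1 = 16
n = 4
Check: 1² + 4² = 1 + 16 = 17 ✓

17 = 1² + 4²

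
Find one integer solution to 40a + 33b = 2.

Step 1: Check solvability.
gcd(40, 33) = 1
Since 1 divides 2, solutions exist.

Step 2: Apply extended Euclidean algorithm to find gcd.
We find integers such that 40*x0 + 33*y0 = 1

Step 3: Scale the particular solution.
Multiply by 2/1 = 2:
a = -28, b = 34

Step 4: Verify.
40*(-28) + 33*(34) = 2 = 2 ✓

a = -28, b = 34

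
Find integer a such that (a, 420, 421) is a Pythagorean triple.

a² = c² - b² = 421² - 420² = 177241 - 176400 = 841
a = sqrt(841) = 29

29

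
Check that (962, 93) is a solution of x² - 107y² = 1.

Compute x² = 962² = 925444
Compute 107y² = 107·93² = 107·8649 = 925443
x² - 107y² = 925444 - 925443 = 1
Since this equals 1, (962, 93) is a solution.

Yes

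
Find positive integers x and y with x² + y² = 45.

We need to find integers x, y > 0 such that x² + y² = 45.
Trying x = 3: y² = 45 - 3² = 45 - 9 = 36
y = 6
Check: 3² + 6² = 9 + 36 = 45 ✓

45 = 3² + 6²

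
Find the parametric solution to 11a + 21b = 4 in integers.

Step 1: Compute gcd(11, 21) = 1.
Since 1 divides 4, solutions exist.

Step 2: Find a particular solution using extended Euclidean algorithm.
We get a₀ = 8, b₀ = -4.
Check: 11*8 + 21*-4 = 4 = 4 ✓

Step 3: Write the general solution.
a = 8 + (21/1)t = 8 + 21t
b = -4 - (11/1)t = -4 - 11t
for any integer t.

a = 8 + 21t, b = -4 - 11t for integer t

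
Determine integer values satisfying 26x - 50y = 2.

Step 1: Check solvability.
gcd(26, 50) = 2
Since 2 divides 2, solutions exist.

Step 2: Apply extended Euclidean algorithm to find gcd.
We find integers such that 26*x0 + 50*y0 = 2

Step 3: Scale the particular solution.
Multiply by 2/2 = 1:
x = 2, y = 1

Step 4: Verify.
26*(2) - 50*(1) = 2 = 2 ✓

x = 2, y = 1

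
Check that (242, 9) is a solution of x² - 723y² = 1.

Compute x² = 242² = 58564
Compute 723y² = 723·9² = 723·81 = 58563
x² - 723y² = 58564 - 58563 = 1
Since this equals 1, (242, 9) is a solution.

Yes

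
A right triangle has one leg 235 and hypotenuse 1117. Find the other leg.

b² = c² - a² = 1247689 - 55225 = 1192464
b = 1092

1092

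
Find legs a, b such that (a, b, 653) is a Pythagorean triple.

We need a² + b² = 653² = 426409.
Trying: 315² + 572² = 99225 + 327184 = 426409 ✓

(315, 572, 653)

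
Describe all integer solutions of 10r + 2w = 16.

Step 1: Compute gcd(10, 2) = 2.
Since 2 divides 16, solutions exist.

Step 2: Find a particular solution using extended Euclidean algorithm.
We get r₀ = 0, w₀ = 8.
Check: 10*0 + 2*8 = 16 = 16 ✓

Step 3: Write the general solution.
r = 0 + (2/2)t = 0 + 1t
w = 8 - (10/2)t = 8 - 5t
for any integer t.

r = 0 + 1t, w = 8 - 5t for integer t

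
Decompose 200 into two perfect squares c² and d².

We need to find integers c, d > 0 such that c² + d² = 200.
Trying c = 2: d² = 200 - 2² = 200 - 4 = 196
d = 14
Check: 2² + 14² = 4 + 196 = 200 ✓

200 = 2² + 14²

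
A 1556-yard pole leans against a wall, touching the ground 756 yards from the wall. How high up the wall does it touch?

The ladder, wall, and ground form a right triangle with hypotenuse 1556 and one leg 756.
By the Pythagorean theorem: h² = 1556² - 756² = 2421136 - 571536 = 1849600
h = √1849600 = 1360 yards

1360 yards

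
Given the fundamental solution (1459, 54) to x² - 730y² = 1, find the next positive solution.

Solutions to x² - Dy² = 1 are generated by powers of (x₀ + y₀√D).
The next solution satisfies x₁ + y₁√730 = (x₀ + y₀√730)², giving:
x₁ = x₀² + 730y₀² = 1459² + 730·54² = 2128681 + 2128680 = 4257361
y₁ = 2x₀y₀ = 2·1459·54 = 157572

Verify: 4257361² - 730·157572² = 18125122684321 - 18125122684320 = 1 ✓

x = 4257361, y = 157572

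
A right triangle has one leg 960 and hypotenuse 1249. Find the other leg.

a² = c² - b² = 1560001 - 921600 = 638401
a = 799

799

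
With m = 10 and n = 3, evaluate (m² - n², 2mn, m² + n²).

a = m² - n² = 100 - 9 = 91
b = 2mn = 2·10·3 = 60
c = m² + n² = 100 + 9 = 109
Verify: 91² + 60² = 8281 + 3600 = 11881 = 109² ✓

(91, 60, 109)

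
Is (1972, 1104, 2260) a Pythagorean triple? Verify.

Compute a² + b² = 1972² + 1104² = 3888784 + 1218816 = 5107600
Compute c² = 2260² = 5107600
Since 5107600 = 5107600, confirmed.

Yes, it is a Pythagorean triple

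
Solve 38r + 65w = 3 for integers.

Step 1: Check solvability.
gcd(38, 65) = 1
Since 1 divides 3, solutions exist.

Step 2: Apply extended Euclidean algorithm to find gcd.
We find integers such that 38*x0 + 65*y0 = 1

Step 3: Scale the particular solution.
Multiply by 3/1 = 3:
r = 36, w = -21

Step 4: Verify.
38*(36) + 65*(-21) = 3 = 3 ✓

r = 36, w = -21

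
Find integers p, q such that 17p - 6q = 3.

Step 1: Check solvability.
gcd(17, 6) = 1
Since 1 divides 3, solutions exist.

Step 2: Apply extended Euclidean algorithm to find gcd.
We find integers such that 17*x0 + 6*y0 = 1

Step 3: Scale the particular solution.
Multiply by 3/1 = 3:
p = -3, q = -9

Step 4: Verify.
17*(-3) - 6*(-9) = 3 = 3 ✓

p = -3, q = -9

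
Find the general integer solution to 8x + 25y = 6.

Step 1: Compute gcd(8, 25) = 1.
Since 1 divides 6, solutions exist.

Step 2: Find a particular solution using extended Euclidean algorithm.
We get x₀ = -18, y₀ = 6.
Check: 8*-18 + 25*6 = 6 = 6 ✓

Step 3: Write the general solution.
x = -18 + (25/1)t = -18 + 25t
y = 6 - (8/1)t = 6 - 8t
for any integer t.

x = -18 + 25t, y = 6 - 8t for integer t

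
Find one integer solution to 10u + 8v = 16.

Step 1: Check solvability.
gcd(10, 8) = 2
Since 2 divides 16, solutions exist.

Step 2: Apply extended Euclidean algorithm to find gcd.
We find integers such that 10*x0 + 8*y0 = 2

Step 3: Scale the particular solution.
Multiply by 16/2 = 8:
u = 8, v = -8

Step 4: Verify.
10*(8) + 8*(-8) = 16 = 16 ✓

u = 8, v = -8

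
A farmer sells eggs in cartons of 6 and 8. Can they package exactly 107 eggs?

We need non-negative a, b with 6a + 8b = 107.
gcd(6, 8) = 2, and 2 does not divide 107.
No integer solutions exist.

No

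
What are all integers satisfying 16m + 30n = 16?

Step 1: Compute gcd(16, 30) = 2.
Since 2 divides 16, solutions exist.

Step 2: Find a particular solution using extended Euclidean algorithm.
We get m₀ = 16, n₀ = -8.
Check: 16*16 + 30*-8 = 16 = 16 ✓

Step 3: Write the general solution.
m = 16 + (30/2)t = 16 + 15t
n = -8 - (16/2)t = -8 - 8t
for any integer t.

m = 16 + 15t, n = -8 - 8t for integer t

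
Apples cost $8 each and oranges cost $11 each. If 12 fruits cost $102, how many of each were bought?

Let a = apples, o = oranges.
a + o = 12
8a + 11o = 102
Substitute o = 12 - a:
8a + 11(12 - a) = 102
(8 - 11)a = 102 - 132
-3a = -30
a = 10, o = 12 - 10 = 2

Apples: 10, Oranges: 2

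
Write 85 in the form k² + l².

We need to find integers k, l > 0 such that k² + l² = 85.
Trying k = 2: l² = 85 - 2² = 85 - 4 = 81
l = 9
Check: 2² + 9² = 4 + 81 = 85 ✓

85 = 2² + 9²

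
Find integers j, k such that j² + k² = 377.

We need to find integers j, k > 0 such that j² + k² = 377.
Trying j = 4: k² = 377 - 4² = 377 - 16 = 361
k = 19
Check: 4² + 19² = 16 + 361 = 377 ✓

377 = 4² + 19²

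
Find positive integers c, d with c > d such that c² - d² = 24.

Factor: c² - d² = (c+d)(c-d) = 24.
We need two factors of 24 with the same parity.
Use c+d = 12 and c-d = 2 (product 12·2 = 24).
Adding: 2c = 14, so c = 7.
Subtracting: 2d = 10, so d = 5.
Check: 7² - 5² = 49 - 25 = 24 ✓

c = 7, d = 5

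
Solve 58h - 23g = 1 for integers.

Step 1: Check solvability.
gcd(58, 23) = 1
Since 1 divides 1, solutions exist.

Step 2: Apply extended Euclidean algorithm to find gcd.
We find integers such that 58*x0 + 23*y0 = 1

Step 3: Scale the particular solution.
Multiply by 1/1 = 1:
h = 2, g = 5

Step 4: Verify.
58*(2) - 23*(5) = 1 = 1 ✓

h = 2, g = 5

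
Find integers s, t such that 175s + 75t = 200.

Step 1: Check solvability.
gcd(175, 75) = 25
Since 25 divides 200, solutions exist.

Step 2: Apply extended Euclidean algorithm to find gcd.
We find integers such that 175*x0 + 75*y0 = 25

Step 3: Scale the particular solution.
Multiply by 200/25 = 8:
s = 8, t = -16

Step 4: Verify.
175*(8) + 75*(-16) = 200 = 200 ✓

s = 8, t = -16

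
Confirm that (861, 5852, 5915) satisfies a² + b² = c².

Compute a² + b² = 861² + 5852² = 741321 + 34245904 = 34987225
Compute c² = 5915² = 34987225
Since 34987225 = 34987225, confirmed.

Yes, it is a Pythagorean triple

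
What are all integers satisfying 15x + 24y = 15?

Step 1: Compute gcd(15, 24) = 3.
Since 3 divides 15, solutions exist.

Step 2: Find a particular solution using extended Euclidean algorithm.
We get x₀ = -15, y₀ = 10.
Check: 15*-15 + 24*10 = 15 = 15 ✓

Step 3: Write the general solution.
x = -15 + (24/3)t = -15 + 8t
y = 10 - (15/3)t = 10 - 5t
for any integer t.

x = -15 + 8t, y = 10 - 5t for integer t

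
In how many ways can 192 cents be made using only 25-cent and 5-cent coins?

We need non-negative integers (x, y) with 25x + 5y = 192.
For each x from 0 to 7, check if (192 - 25x) is a non-negative multiple of 5.
Solutions (x, y): none
Count: 0

0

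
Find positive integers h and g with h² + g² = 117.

We need to find integers h, g > 0 such that h² + g² = 117.
Trying h = 6: g² = 117 - 6² = 117 - 36 = 81
g = 9
Check: 6² + 9² = 36 + 81 = 117 ✓

117 = 6² + 9²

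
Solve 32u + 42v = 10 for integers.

Step 1: Check solvability.
gcd(32, 42) = 2
Since 2 divides 10, solutions exist.

Step 2: Apply extended Euclidean algorithm to find gcd.
We find integers such that 32*x0 + 42*y0 = 2

Step 3: Scale the particular solution.
Multiply by 10/2 = 5:
u = 20, v = -15

Step 4: Verify.
32*(20) + 42*(-15) = 10 = 10 ✓

u = 20, v = -15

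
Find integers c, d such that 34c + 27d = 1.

Step 1: Check solvability.
gcd(34, 27) = 1
Since 1 divides 1, solutions exist.

Step 2: Apply extended Euclidean algorithm to find gcd.
We find integers such that 34*x0 + 27*y0 = 1

Step 3: Scale the particular solution.
Multiply by 1/1 = 1:
c = 4, d = -5

Step 4: Verify.
34*(4) + 27*(-5) = 1 = 1 ✓

c = 4, d = -5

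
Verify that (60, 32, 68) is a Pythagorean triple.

Compute a² + b²:
60² + 32² = 3600 + 1024 = 4624
Compute c²:
68² = 4624
Since 4624 = 4624, it is a Pythagorean triple.

Yes, it is a Pythagorean triple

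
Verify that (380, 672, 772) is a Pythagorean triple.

Compute a² + b² = 380² + 672² = 144400 + 451584 = 595984
Compute c² = 772² = 595984
Since 595984 = 595984, confirmed.

Yes, it is a Pythagorean triple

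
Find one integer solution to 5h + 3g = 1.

Step 1: Check solvability.
gcd(5, 3) = 1
Since 1 divides 1, solutions exist.

Step 2: Apply extended Euclidean algorithm to find gcd.
We find integers such that 5*x0 + 3*y0 = 1

Step 3: Scale the particular solution.
Multiply by 1/1 = 1:
h = -1, g = 2

Step 4: Verify.
5*(-1) + 3*(2) = 1 = 1 ✓

h = -1, g = 2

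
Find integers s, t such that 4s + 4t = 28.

Step 1: Check solvability.
gcd(4, 4) = 4
Since 4 divides 28, solutions exist.

Step 2: Apply extended Euclidean algorithm to find gcd.
We find integers such that 4*x0 + 4*y0 = 4

Step 3: Scale the particular solution.
Multiply by 28/4 = 7:
s = 0, t = 7

Step 4: Verify.
4*(0) + 4*(7) = 28 = 28 ✓

s = 0, t = 7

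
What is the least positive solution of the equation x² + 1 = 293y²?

We need x² = 293y² - 1. Try successive y:
y = 1: x² = 293·1² - 1 = 292, not a perfect square
y = 2: x² = 293·2² - 1 = 1171, not a perfect square
y = 3: x² = 293·3² - 1 = 2636, not a perfect square
...
y = 145: x² = 293·145² - 1 = 6160324 = 2482² ✓
Check: 2482² - 293·145² = 6160324 - 6160325 = -1 ✓

x = 2482, y = 145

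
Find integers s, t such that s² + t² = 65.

We need to find integers s, t > 0 such that s² + t² = 65.
Trying s = 1: t² = 65 - 1² = 65 - 1 = 64
t = 8
Check: 1² + 8² = 1 + 64 = 65 ✓

65 = 1² + 8²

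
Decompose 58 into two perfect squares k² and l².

We need to find integers k, l > 0 such that k² + l² = 58.
Trying k = 3: l² = 58 - 3² = 58 - 9 = 49
l = 7
Check: 3² + 7² = 9 + 49 = 58 ✓

58 = 3² + 7²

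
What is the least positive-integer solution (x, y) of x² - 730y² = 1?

We seek the smallest positive integers (x, y) with x² - 730y² = 1, i.e., x² = 730y² + 1.
Try successive y values:
y = 1: x² = 730·1² + 1 = 731, not a perfect square
y = 2: x² = 730·2² + 1 = 2921, not a perfect square
y = 3: x² = 730·3² + 1 = 6571, not a perfect square
... continuing the search (or via continued fractions) ...
y = 54: x² = 730·54² + 1 = 2128681, x = 1459 ✓

Verify: 1459² - 730·54² = 2128681 - 2128680 = 1 ✓

x = 1459, y = 54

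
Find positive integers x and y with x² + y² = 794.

We need to find integers x, y > 0 such that x² + y² = 794.
Trying x = 13: y² = 794 - 13² = 794 - 169 = 625
y = 25
Check: 13² + 25² = 169 + 625 = 794 ✓

794 = 13² + 25²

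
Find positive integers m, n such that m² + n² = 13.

Search for m with 13 - m² a perfect square.
m = 2: 13 - 2² = 13 - 4 = 9 = 3² ✓
So m = 2, n = 3.

m = 2, n = 3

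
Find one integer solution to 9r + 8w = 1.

Step 1: Check solvability.
gcd(9, 8) = 1
Since 1 divides 1, solutions exist.

Step 2: Apply extended Euclidean algorithm to find gcd.
We find integers such that 9*x0 + 8*y0 = 1

Step 3: Scale the particular solution.
Multiply by 1/1 = 1:
r = 1, w = -1

Step 4: Verify.
9*(1) + 8*(-1) = 1 = 1 ✓

r = 1, w = -1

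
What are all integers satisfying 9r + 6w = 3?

Step 1: Compute gcd(9, 6) = 3.
Since 3 divides 3, solutions exist.

Step 2: Find a particular solution using extended Euclidean algorithm.
We get r₀ = 1, w₀ = -1.
Check: 9*1 + 6*-1 = 3 = 3 ✓

Step 3: Write the general solution.
r = 1 + (6/3)t = 1 + 2t
w = -1 - (9/3)t = -1 - 3t
for any integer t.

r = 1 + 2t, w = -1 - 3t for integer t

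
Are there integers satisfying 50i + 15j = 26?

Step 1: Compute gcd(50, 15).
gcd(50, 15) = 5

Step 2: Check divisibility.
Does 5 divide 26? 26 = 5 x 5 + 1, so no.

By the theorem on linear Diophantine equations, 50i + 15j = 26 has integer solutions if and only if gcd(50, 15) divides 26. Since 5 does not divide 26, no solutions exist.

No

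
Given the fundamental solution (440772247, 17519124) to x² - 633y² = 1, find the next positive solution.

Solutions to x² - Dy² = 1 are generated by powers of (x₀ + y₀√D).
The next solution satisfies x₁ + y₁√633 = (x₀ + y₀√633)², giving:
x₁ = x₀² + 633y₀² = 440772247² + 633·17519124² = 194280173725429009 + 194280173725429008 = 388560347450858017
y₁ = 2x₀y₀ = 2·440772247·17519124 = 15443887301903256

Verify: 388560347450858017² - 633·15443887301903256² = 150979143611131504269776749493172289 - 150979143611131504269776749493172288 = 1 ✓

x = 388560347450858017, y = 15443887301903256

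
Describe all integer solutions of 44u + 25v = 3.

Step 1: Compute gcd(44, 25) = 1.
Since 1 divides 3, solutions exist.

Step 2: Find a particular solution using extended Euclidean algorithm.
We get u₀ = 12, v₀ = -21.
Check: 44*12 + 25*-21 = 3 = 3 ✓

Step 3: Write the general solution.
u = 12 + (25/1)t = 12 + 25t
v = -21 - (44/1)t = -21 - 44t
for any integer t.

u = 12 + 25t, v = -21 - 44t for integer t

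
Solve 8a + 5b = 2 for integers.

Step 1: Check solvability.
gcd(8, 5) = 1
Since 1 divides 2, solutions exist.

Step 2: Apply extended Euclidean algorithm to find gcd.
We find integers such that 8*x0 + 5*y0 = 1

Step 3: Scale the particular solution.
Multiply by 2/1 = 2:
a = 4, b = -6

Step 4: Verify.
8*(4) + 5*(-6) = 2 = 2 ✓

a = 4, b = -6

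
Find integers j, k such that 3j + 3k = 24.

Step 1: Check solvability.
gcd(3, 3) = 3
Since 3 divides 24, solutions exist.

Step 2: Apply extended Euclidean algorithm to find gcd.
We find integers such that 3*x0 + 3*y0 = 3

Step 3: Scale the particular solution.
Multiply by 24/3 = 8:
j = 0, k = 8

Step 4: Verify.
3*(0) + 3*(8) = 24 = 24 ✓

j = 0, k = 8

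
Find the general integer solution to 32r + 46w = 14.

Step 1: Compute gcd(32, 46) = 2.
Since 2 divides 14, solutions exist.

Step 2: Find a particular solution using extended Euclidean algorithm.
We get r₀ = -70, w₀ = 49.
Check: 32*-70 + 46*49 = 14 = 14 ✓

Step 3: Write the general solution.
r = -70 + (46/2)t = -70 + 23t
w = 49 - (32/2)t = 49 - 16t
for any integer t.

r = -70 + 23t, w = 49 - 16t for integer t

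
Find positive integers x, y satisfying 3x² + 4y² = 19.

Try small values of x and check whether (19 - 3x²)/4 is a perfect square.
x = 1: 3·1² = 3, so 4y² = 19 - 3 = 16, giving y² = 4, y = 2.
Check: 3·1² + 4·2² = 3 + 16 = 19 ✓

x = 1, y = 2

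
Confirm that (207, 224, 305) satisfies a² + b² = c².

Compute a² + b² = 207² + 224² = 42849 + 50176 = 93025
Compute c² = 305² = 93025
Since 93025 = 93025, confirmed.

Yes, it is a Pythagorean triple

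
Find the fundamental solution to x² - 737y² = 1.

We seek the smallest positive integers (x, y) with x² - 737y² = 1, i.e., x² = 737y² + 1.
Try successive y values:
y = 1: x² = 737·1² + 1 = 738, not a perfect square
y = 2: x² = 737·2² + 1 = 2949, not a perfect square
y = 3: x² = 737·3² + 1 = 6634, not a perfect square
... continuing the search (or via continued fractions) ...
y = 9318468: x² = 737·9318468² + 1 = 63996544403996689, x = 252975383 ✓

Verify: 252975383² - 737·9318468² = 63996544403996689 - 63996544403996688 = 1 ✓

x = 252975383, y = 9318468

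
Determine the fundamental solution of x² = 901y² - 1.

We need x² = 901y² - 1. Try successive y:
y = 1: x² = 901·1² - 1 = 900 = 30² ✓
Check: 30² - 901·1² = 900 - 901 = -1 ✓

x = 30, y = 1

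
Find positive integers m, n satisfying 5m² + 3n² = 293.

Try small values of m and check whether (293 - 5m²)/3 is a perfect square.
m = 7: 5·7² = 245, so 3n² = 293 - 245 = 48, giving n² = 16, n = 4.
Check: 5·7² + 3·4² = 245 + 48 = 293 ✓

m = 7, n = 4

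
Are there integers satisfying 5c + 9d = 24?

Step 1: Compute gcd(5, 9).
gcd(5, 9) = 1

Step 2: Check divisibility.
Does 1 divide 24? 24 = 1 x 24, so yes.

By the theorem on linear Diophantine equations, 5c + 9d = 24 has integer solutions if and only if gcd(5, 9) divides 24. Since 1 | 24, solutions exist.

Yes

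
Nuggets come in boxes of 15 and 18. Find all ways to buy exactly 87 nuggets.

We need non-negative integers (x, y) with 15x + 18y = 87.
For each x in 0..5, check if 87 - 15x is a non-negative multiple of 18.
x = 1: 18y = 72, y = 4 ✓

(1 boxes of 15, 4 boxes of 18)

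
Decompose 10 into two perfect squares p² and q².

We need to find integers p, q > 0 such that p² + q² = 10.
Trying p = 1: q² = 10 - 1² = 10 - 1 = 9
q = 3
Check: 1² + 3² = 1 + 9 = 10 ✓

10 = 1² + 3²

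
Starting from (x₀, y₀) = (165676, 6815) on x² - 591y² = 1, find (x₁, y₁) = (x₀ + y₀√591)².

Solutions to x² - Dy² = 1 are generated by powers of (x₀ + y₀√D).
The next solution satisfies x₁ + y₁√591 = (x₀ + y₀√591)², giving:
x₁ = x₀² + 591y₀² = 165676² + 591·6815² = 27448536976 + 27448536975 = 54897073951
y₁ = 2x₀y₀ = 2·165676·6815 = 2258163880

Verify: 54897073951² - 591·2258163880² = 3013688728381562750401 - 3013688728381562750400 = 1 ✓

x = 54897073951, y = 2258163880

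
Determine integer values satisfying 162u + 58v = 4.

Step 1: Check solvability.
gcd(162, 58) = 2
Since 2 divides 4, solutions exist.

Step 2: Apply extended Euclidean algorithm to find gcd.
We find integers such that 162*x0 + 58*y0 = 2

Step 3: Scale the particular solution.
Multiply by 4/2 = 2:
u = -10, v = 28

Step 4: Verify.
162*(-10) + 58*(28) = 4 = 4 ✓

u = -10, v = 28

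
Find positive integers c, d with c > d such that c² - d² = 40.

Factor: c² - d² = (c+d)(c-d) = 40.
We need two factors of 40 with the same parity.
Use c+d = 20 and c-d = 2 (product 20·2 = 40).
Adding: 2c = 22, so c = 11.
Subtracting: 2d = 18, so d = 9.
Check: 11² - 9² = 121 - 81 = 40 ✓

c = 11, d = 9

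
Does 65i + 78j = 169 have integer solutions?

Step 1: Compute gcd(65, 78).
gcd(65, 78) = 13

Step 2: Check divisibility.
Does 13 divide 169? 169 = 13 x 13, so yes.

By the theorem on linear Diophantine equations, 65i + 78j = 169 has integer solutions if and only if gcd(65, 78) divides 169. Since 13 | 169, solutions exist.

Yes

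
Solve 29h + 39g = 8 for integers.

Step 1: Check solvability.
gcd(29, 39) = 1
Since 1 divides 8, solutions exist.

Step 2: Apply extended Euclidean algorithm to find gcd.
We find integers such that 29*x0 + 39*y0 = 1

Step 3: Scale the particular solution.
Multiply by 8/1 = 8:
h = -32, g = 24

Step 4: Verify.
29*(-32) + 39*(24) = 8 = 8 ✓

h = -32, g = 24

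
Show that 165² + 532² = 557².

Compute a² + b² = 165² + 532² = 27225 + 283024 = 310249
Compute c² = 557² = 310249
Since 310249 = 310249, confirmed.

Yes, it is a Pythagorean triple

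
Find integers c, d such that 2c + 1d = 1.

Step 1: Check solvability.
gcd(2, 1) = 1
Since 1 divides 1, solutions exist.

Step 2: Apply extended Euclidean algorithm to find gcd.
We find integers such that 2*x0 + 1*y0 = 1

Step 3: Scale the particular solution.
Multiply by 1/1 = 1:
c = 0, d = 1

Step 4: Verify.
2*(0) + 1*(1) = 1 = 1 ✓

c = 0, d = 1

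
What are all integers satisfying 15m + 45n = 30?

Step 1: Compute gcd(15, 45) = 15.
Since 15 divides 30, solutions exist.

Step 2: Find a particular solution using extended Euclidean algorithm.
We get m₀ = 2, n₀ = 0.
Check: 15*2 + 45*0 = 30 = 30 ✓

Step 3: Write the general solution.
m = 2 + (45/15)t = 2 + 3t
n = 0 - (15/15)t = 0 - 1t
for any integer t.

m = 2 + 3t, n = 0 - 1t for integer t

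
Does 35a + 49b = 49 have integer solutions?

Step 1: Compute gcd(35, 49).
gcd(35, 49) = 7

Step 2: Check divisibility.
Does 7 divide 49? 49 = 7 x 7, so yes.

By the theorem on linear Diophantine equations, 35a + 49b = 49 has integer solutions if and only if gcd(35, 49) divides 49. Since 7 | 49, solutions exist.

Yes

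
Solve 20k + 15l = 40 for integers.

Step 1: Check solvability.
gcd(20, 15) = 5
Since 5 divides 40, solutions exist.

Step 2: Apply extended Euclidean algorithm to find gcd.
We find integers such that 20*x0 + 15*y0 = 5

Step 3: Scale the particular solution.
Multiply by 40/5 = 8:
k = 8, l = -8

Step 4: Verify.
20*(8) + 15*(-8) = 40 = 40 ✓

k = 8, l = -8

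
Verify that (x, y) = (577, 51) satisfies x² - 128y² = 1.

Compute x² = 577² = 332929
Compute 128y² = 128·51² = 128·2601 = 332928
x² - 128y² = 332929 - 332928 = 1
Since this equals 1, (577, 51) is a solution.

Yes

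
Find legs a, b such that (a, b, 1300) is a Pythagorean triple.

We need a² + b² = 1300² = 1690000.
Trying: 1012² + 816² = 1024144 + 665856 = 1690000 ✓

(1012, 816, 1300)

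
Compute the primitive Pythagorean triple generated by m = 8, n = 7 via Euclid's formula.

a = m² - n² = 8² - 7² = 64 - 49 = 15
b = 2mn = 2·8·7 = 112
c = m² + n² = 64 + 49 = 113
Verify: 15² + 112² = 225 + 12544 = 12769 = 113² ✓

(15, 112, 113)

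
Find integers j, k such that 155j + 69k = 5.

Step 1: Check solvability.
gcd(155, 69) = 1
Since 1 divides 5, solutions exist.

Step 2: Apply extended Euclidean algorithm to find gcd.
We find integers such that 155*x0 + 69*y0 = 1

Step 3: Scale the particular solution.
Multiply by 5/1 = 5:
j = -20, k = 45

Step 4: Verify.
155*(-20) + 69*(45) = 5 = 5 ✓

j = -20, k = 45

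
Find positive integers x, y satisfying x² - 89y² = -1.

We need x² = 89y² - 1. Try successive y:
y = 1: x² = 89·1² - 1 = 88, not a perfect square
y = 2: x² = 89·2² - 1 = 355, not a perfect square
y = 3: x² = 89·3² - 1 = 800, not a perfect square
...
y = 53: x² = 89·53² - 1 = 250000 = 500² ✓
Check: 500² - 89·53² = 250000 - 250001 = -1 ✓

x = 500, y = 53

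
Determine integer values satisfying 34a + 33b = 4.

Step 1: Check solvability.
gcd(34, 33) = 1
Since 1 divides 4, solutions exist.

Step 2: Apply extended Euclidean algorithm to find gcd.
We find integers such that 34*x0 + 33*y0 = 1

Step 3: Scale the particular solution.
Multiply by 4/1 = 4:
a = 4, b = -4

Step 4: Verify.
34*(4) + 33*(-4) = 4 = 4 ✓

a = 4, b = -4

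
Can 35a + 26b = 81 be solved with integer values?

Step 1: Compute gcd(35, 26).
gcd(35, 26) = 1

Step 2: Check divisibility.
Does 1 divide 81? 81 = 1 x 81, so yes.

By the theorem on linear Diophantine equations, 35a + 26b = 81 has integer solutions if and only if gcd(35, 26) divides 81. Since 1 | 81, solutions exist.

Yes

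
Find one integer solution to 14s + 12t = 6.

Step 1: Check solvability.
gcd(14, 12) = 2
Since 2 divides 6, solutions exist.

Step 2: Apply extended Euclidean algorithm to find gcd.
We find integers such that 14*x0 + 12*y0 = 2

Step 3: Scale the particular solution.
Multiply by 6/2 = 3:
s = 3, t = -3

Step 4: Verify.
14*(3) + 12*(-3) = 6 = 6 ✓

s = 3, t = -3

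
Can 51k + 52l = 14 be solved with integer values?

Step 1: Compute gcd(51, 52).
gcd(51, 52) = 1

Step 2: Check divisibility.
Does 1 divide 14? 14 = 1 x 14, so yes.

By the theorem on linear Diophantine equations, 51k + 52l = 14 has integer solutions if and only if gcd(51, 52) divides 14. Since 1 | 14, solutions exist.

Yes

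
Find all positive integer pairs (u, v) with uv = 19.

The positive divisors of 19 are: 1, 19.
Each divisor d gives the pair (d, 19/d):
(1, 19), (19, 1)

(1, 19), (19, 1)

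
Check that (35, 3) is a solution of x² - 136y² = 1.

Compute x² = 35² = 1225
Compute 136y² = 136·3² = 136·9 = 1224
x² - 136y² = 1225 - 1224 = 1
Since this equals 1, (35, 3) is a solution.

Yes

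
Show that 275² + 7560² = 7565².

Compute a² + b² = 275² + 7560² = 75625 + 57153600 = 57229225
Compute c² = 7565² = 57229225
Since 57229225 = 57229225, confirmed.

Yes, it is a Pythagorean triple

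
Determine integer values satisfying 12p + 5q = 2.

Step 1: Check solvability.
gcd(12, 5) = 1
Since 1 divides 2, solutions exist.

Step 2: Apply extended Euclidean algorithm to find gcd.
We find integers such that 12*x0 + 5*y0 = 1

Step 3: Scale the particular solution.
Multiply by 2/1 = 2:
p = -4, q = 10

Step 4: Verify.
12*(-4) + 5*(10) = 2 = 2 ✓

p = -4, q = 10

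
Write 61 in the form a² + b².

We need to find integers a, b > 0 such that a² + b² = 61.
Trying a = 5: b² = 61 - 5² = 61 - 25 = 36
b = 6
Check: 5² + 6² = 25 + 36 = 61 ✓

61 = 5² + 6²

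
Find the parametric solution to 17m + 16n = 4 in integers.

Step 1: Compute gcd(17, 16) = 1.
Since 1 divides 4, solutions exist.

Step 2: Find a particular solution using extended Euclidean algorithm.
We get m₀ = 4, n₀ = -4.
Check: 17*4 + 16*-4 = 4 = 4 ✓

Step 3: Write the general solution.
m = 4 + (16/1)t = 4 + 16t
n = -4 - (17/1)t = -4 - 17t
for any integer t.

m = 4 + 16t, n = -4 - 17t for integer t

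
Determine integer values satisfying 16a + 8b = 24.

Step 1: Check solvability.
gcd(16, 8) = 8
Since 8 divides 24, solutions exist.

Step 2: Apply extended Euclidean algorithm to find gcd.
We find integers such that 16*x0 + 8*y0 = 8

Step 3: Scale the particular solution.
Multiply by 24/8 = 3:
a = 0, b = 3

Step 4: Verify.
16*(0) + 8*(3) = 24 = 24 ✓

a = 0, b = 3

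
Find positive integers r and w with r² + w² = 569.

We need to find integers r, w > 0 such that r² + w² = 569.
Trying r = 13: w² = 569 - 13² = 569 - 169 = 400
w = 20
Check: 13² + 20² = 169 + 400 = 569 ✓

569 = 13² + 20²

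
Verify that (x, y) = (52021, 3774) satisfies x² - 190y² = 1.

Compute x² = 52021² = 2706184441
Compute 190y² = 190·3774² = 190·14243076 = 2706184440
x² - 190y² = 2706184441 - 2706184440 = 1
Since this equals 1, (52021, 3774) is a solution.

Yes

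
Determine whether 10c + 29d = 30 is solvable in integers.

Step 1: Compute gcd(10, 29).
gcd(10, 29) = 1

Step 2: Check divisibility.
Does 1 divide 30? 30 = 1 x 30, so yes.

By the theorem on linear Diophantine equations, 10c + 29d = 30 has integer solutions if and only if gcd(10, 29) divides 30. Since 1 | 30, solutions exist.

Yes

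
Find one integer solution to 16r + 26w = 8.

Step 1: Check solvability.
gcd(16, 26) = 2
Since 2 divides 8, solutions exist.

Step 2: Apply extended Euclidean algorithm to find gcd.
We find integers such that 16*x0 + 26*y0 = 2

Step 3: Scale the particular solution.
Multiply by 8/2 = 4:
r = 20, w = -12

Step 4: Verify.
16*(20) + 26*(-12) = 8 = 8 ✓

r = 20, w = -12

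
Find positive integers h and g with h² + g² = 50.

We need to find integers h, g > 0 such that h² + g² = 50.
Trying h = 1: g² = 50 - 1² = 50 - 1 = 49
g = 7
Check: 1² + 7² = 1 + 49 = 50 ✓

50 = 1² + 7²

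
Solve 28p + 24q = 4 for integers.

Step 1: Check solvability.
gcd(28, 24) = 4
Since 4 divides 4, solutions exist.

Step 2: Apply extended Euclidean algorithm to find gcd.
We find integers such that 28*x0 + 24*y0 = 4

Step 3: Scale the particular solution.
Multiply by 4/4 = 1:
p = 1, q = -1

Step 4: Verify.
28*(1) + 24*(-1) = 4 = 4 ✓

p = 1, q = -1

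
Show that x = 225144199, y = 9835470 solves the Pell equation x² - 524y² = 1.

Compute x² = 225144199² = 50689910343351601
Compute 524y² = 524·9835470² = 524·96736470120900 = 50689910343351600
x² - 524y² = 50689910343351601 - 50689910343351600 = 1
Since this equals 1, (225144199, 9835470) is a solution.

Yes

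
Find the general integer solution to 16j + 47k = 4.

Step 1: Compute gcd(16, 47) = 1.
Since 1 divides 4, solutions exist.

Step 2: Find a particular solution using extended Euclidean algorithm.
We get j₀ = 12, k₀ = -4.
Check: 16*12 + 47*-4 = 4 = 4 ✓

Step 3: Write the general solution.
j = 12 + (47/1)t = 12 + 47t
k = -4 - (16/1)t = -4 - 16t
for any integer t.

j = 12 + 47t, k = -4 - 16t for integer t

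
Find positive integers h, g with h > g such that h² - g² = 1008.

Factor: h² - g² = (h+g)(h-g) = 1008.
We need two factors of 1008 with the same parity.
Use h+g = 504 and h-g = 2 (product 504·2 = 1008).
Adding: 2h = 506, so h = 253.
Subtracting: 2g = 502, so g = 251.
Check: 253² - 251² = 64009 - 63001 = 1008 ✓

h = 253, g = 251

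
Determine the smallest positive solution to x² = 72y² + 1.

We seek the smallest positive integers (x, y) with x² - 72y² = 1, i.e., x² = 72y² + 1.
Try successive y values:
y = 1: x² = 72·1² + 1 = 73, not a perfect square
y = 2: x² = 72·2² + 1 = 289, x = 17 ✓

Verify: 17² - 72·2² = 289 - 288 = 1 ✓

x = 17, y = 2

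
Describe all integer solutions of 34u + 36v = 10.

Step 1: Compute gcd(34, 36) = 2.
Since 2 divides 10, solutions exist.

Step 2: Find a particular solution using extended Euclidean algorithm.
We get u₀ = -5, v₀ = 5.
Check: 34*-5 + 36*5 = 10 = 10 ✓

Step 3: Write the general solution.
u = -5 + (36/2)t = -5 + 18t
v = 5 - (34/2)t = 5 - 17t
for any integer t.

u = -5 + 18t, v = 5 - 17t for integer t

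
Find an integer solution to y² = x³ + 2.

Try small integer x values and check whether x³ + 2 is a perfect square.
x = -1: x³ + 2 = -1³ + 2 = -1 + 2 = 1
Is 1 a perfect square? 1² = 1 ✓
So (x, y) = (-1, -1) is a solution.

x = -1, y = -1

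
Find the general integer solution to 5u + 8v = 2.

Step 1: Compute gcd(5, 8) = 1.
Since 1 divides 2, solutions exist.

Step 2: Find a particular solution using extended Euclidean algorithm.
We get u₀ = -6, v₀ = 4.
Check: 5*-6 + 8*4 = 2 = 2 ✓

Step 3: Write the general solution.
u = -6 + (8/1)t = -6 + 8t
v = 4 - (5/1)t = 4 - 5t
for any integer t.

u = -6 + 8t, v = 4 - 5t for integer t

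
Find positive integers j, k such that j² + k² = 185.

Search for j with 185 - j² a perfect square.
j = 4: 185 - 4² = 185 - 16 = 169 = 13² ✓
So j = 4, k = 13.

j = 4, k = 13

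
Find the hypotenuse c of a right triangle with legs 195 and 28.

c² = a² + b² = 195² + 28² = 38025 + 784 = 38809
c = sqrt(38809) = 197

197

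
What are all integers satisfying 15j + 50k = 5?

Step 1: Compute gcd(15, 50) = 5.
Since 5 divides 5, solutions exist.

Step 2: Find a particular solution using extended Euclidean algorithm.
We get j₀ = -3, k₀ = 1.
Check: 15*-3 + 50*1 = 5 = 5 ✓

Step 3: Write the general solution.
j = -3 + (50/5)t = -3 + 10t
k = 1 - (15/5)t = 1 - 3t
for any integer t.

j = -3 + 10t, k = 1 - 3t for integer t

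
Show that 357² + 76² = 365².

Compute a² + b² = 357² + 76² = 127449 + 5776 = 133225
Compute c² = 365² = 133225
Since 133225 = 133225, confirmed.

Yes, it is a Pythagorean triple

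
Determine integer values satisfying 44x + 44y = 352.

Step 1: Check solvability.
gcd(44, 44) = 44
Since 44 divides 352, solutions exist.

Step 2: Apply extended Euclidean algorithm to find gcd.
We find integers such that 44*x0 + 44*y0 = 44

Step 3: Scale the particular solution.
Multiply by 352/44 = 8:
x = 0, y = 8

Step 4: Verify.
44*(0) + 44*(8) = 352 = 352 ✓

x = 0, y = 8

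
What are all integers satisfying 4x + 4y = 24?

Step 1: Compute gcd(4, 4) = 4.
Since 4 divides 24, solutions exist.

Step 2: Find a particular solution using extended Euclidean algorithm.
We get x₀ = 0, y₀ = 6.
Check: 4*0 + 4*6 = 24 = 24 ✓

Step 3: Write the general solution.
x = 0 + (4/4)t = 0 + 1t
y = 6 - (4/4)t = 6 - 1t
for any integer t.

x = 0 + 1t, y = 6 - 1t for integer t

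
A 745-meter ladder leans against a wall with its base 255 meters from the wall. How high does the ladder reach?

The ladder, wall, and ground form a right triangle with hypotenuse 745 and one leg 255.
By the Pythagorean theorem: h² = 745² - 255² = 555025 - 65025 = 490000
h = √490000 = 700 meters

700 meters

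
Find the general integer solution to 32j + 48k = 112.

Step 1: Compute gcd(32, 48) = 16.
Since 16 divides 112, solutions exist.

Step 2: Find a particular solution using extended Euclidean algorithm.
We get j₀ = -7, k₀ = 7.
Check: 32*-7 + 48*7 = 112 = 112 ✓

Step 3: Write the general solution.
j = -7 + (48/16)t = -7 + 3t
k = 7 - (32/16)t = 7 - 2t
for any integer t.

j = -7 + 3t, k = 7 - 2t for integer t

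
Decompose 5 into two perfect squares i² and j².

We need to find integers i, j > 0 such that i² + j² = 5.
Trying i = 1: j² = 5 - 1² = 5 - 1 = 4
j = 2
Check: 1² + 2² = 1 + 4 = 5 ✓

5 = 1² + 2²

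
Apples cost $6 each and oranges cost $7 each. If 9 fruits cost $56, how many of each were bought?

Let a = apples, o = oranges.
a + o = 9
6a + 7o = 56
Substitute o = 9 - a:
6a + 7(9 - a) = 56
(6 - 7)a = 56 - 63
-1a = -7
a = 7, o = 9 - 7 = 2

Apples: 7, Oranges: 2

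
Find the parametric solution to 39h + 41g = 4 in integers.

Step 1: Compute gcd(39, 41) = 1.
Since 1 divides 4, solutions exist.

Step 2: Find a particular solution using extended Euclidean algorithm.
We get h₀ = 80, g₀ = -76.
Check: 39*80 + 41*-76 = 4 = 4 ✓

Step 3: Write the general solution.
h = 80 + (41/1)t = 80 + 41t
g = -76 - (39/1)t = -76 - 39t
for any integer t.

h = 80 + 41t, g = -76 - 39t for integer t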